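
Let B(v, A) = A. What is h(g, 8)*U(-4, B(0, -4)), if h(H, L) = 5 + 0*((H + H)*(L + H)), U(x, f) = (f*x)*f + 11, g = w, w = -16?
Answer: -265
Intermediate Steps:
g = -16
U(x, f) = 11 + x*f**2 (U(x, f) = x*f**2 + 11 = 11 + x*f**2)
h(H, L) = 5 (h(H, L) = 5 + 0*((2*H)*(H + L)) = 5 + 0*(2*H*(H + L)) = 5 + 0 = 5)
h(g, 8)*U(-4, B(0, -4)) = 5*(11 - 4*(-4)**2) = 5*(11 - 4*16) = 5*(11 - 64) = 5*(-53) = -265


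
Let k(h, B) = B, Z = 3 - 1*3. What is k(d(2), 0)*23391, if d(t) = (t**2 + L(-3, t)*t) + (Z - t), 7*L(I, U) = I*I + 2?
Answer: 0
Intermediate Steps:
Z = 0 (Z = 3 - 3 = 0)
L(I, U) = 2/7 + I**2/7 (L(I, U) = (I*I + 2)/7 = (I**2 + 2)/7 = (2 + I**2)/7 = 2/7 + I**2/7)
d(t) = t**2 + 4*t/7 (d(t) = (t**2 + (2/7 + (1/7)*(-3)**2)*t) + (0 - t) = (t**2 + (2/7 + (1/7)*9)*t) - t = (t**2 + (2/7 + 9/7)*t) - t = (t**2 + 11*t/7) - t = t**2 + 4*t/7)
k(d(2), 0)*23391 = 0*23391 = 0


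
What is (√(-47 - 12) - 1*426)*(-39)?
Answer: 16614 - 39*I*√59 ≈ 16614.0 - 299.56*I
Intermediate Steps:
(√(-47 - 12) - 1*426)*(-39) = (√(-59) - 426)*(-39) = (I*√59 - 426)*(-39) = (-426 + I*√59)*(-39) = 16614 - 39*I*√59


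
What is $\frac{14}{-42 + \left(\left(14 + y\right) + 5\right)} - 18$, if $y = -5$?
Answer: $- \frac{37}{2} \approx -18.5$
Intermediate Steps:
$\frac{14}{-42 + \left(\left(14 + y\right) + 5\right)} - 18 = \frac{14}{-42 + \left(\left(14 - 5\right) + 5\right)} - 18 = \frac{14}{-42 + \left(9 + 5\right)} - 18 = \frac{14}{-42 + 14} - 18 = \frac{14}{-28} - 18 = 14 \left(- \frac{1}{28}\right) - 18 = - \frac{1}{2} - 18 = - \frac{37}{2}$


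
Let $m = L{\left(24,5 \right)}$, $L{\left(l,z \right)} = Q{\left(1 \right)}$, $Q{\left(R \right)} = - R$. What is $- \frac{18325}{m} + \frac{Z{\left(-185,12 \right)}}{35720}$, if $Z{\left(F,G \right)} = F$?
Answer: $\frac{130913763}{7144} \approx 18325.0$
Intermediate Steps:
$L{\left(l,z \right)} = -1$ ($L{\left(l,z \right)} = \left(-1\right) 1 = -1$)
$m = -1$
$- \frac{18325}{m} + \frac{Z{\left(-185,12 \right)}}{35720} = - \frac{18325}{-1} - \frac{185}{35720} = \left(-18325\right) \left(-1\right) - \frac{37}{7144} = 18325 - \frac{37}{7144} = \frac{130913763}{7144}$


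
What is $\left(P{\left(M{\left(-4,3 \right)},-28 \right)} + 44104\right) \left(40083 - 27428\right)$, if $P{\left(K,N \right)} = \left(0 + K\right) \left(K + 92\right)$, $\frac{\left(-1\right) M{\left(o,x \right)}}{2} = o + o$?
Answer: $580003960$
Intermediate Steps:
$M{\left(o,x \right)} = - 4 o$ ($M{\left(o,x \right)} = - 2 \left(o + o\right) = - 2 \cdot 2 o = - 4 o$)
$P{\left(K,N \right)} = K \left(92 + K\right)$
$\left(P{\left(M{\left(-4,3 \right)},-28 \right)} + 44104\right) \left(40083 - 27428\right) = \left(\left(-4\right) \left(-4\right) \left(92 - -16\right) + 44104\right) \left(40083 - 27428\right) = \left(16 \left(92 + 16\right) + 44104\right) 12655 = \left(16 \cdot 108 + 44104\right) 12655 = \left(1728 + 44104\right) 12655 = 45832 \cdot 12655 = 580003960$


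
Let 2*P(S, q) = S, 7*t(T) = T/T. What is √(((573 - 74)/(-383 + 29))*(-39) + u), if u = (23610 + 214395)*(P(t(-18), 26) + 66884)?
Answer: 4*√169702759740241/413 ≈ 1.2617e+5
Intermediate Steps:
t(T) = ⅐ (t(T) = (T/T)/7 = (⅐)*1 = ⅐)
P(S, q) = S/2
u = 222862407885/14 (u = (23610 + 214395)*((½)*(⅐) + 66884) = 238005*(1/14 + 66884) = 238005*(936377/14) = 222862407885/14 ≈ 1.5919e+10)
√(((573 - 74)/(-383 + 29))*(-39) + u) = √(((573 - 74)/(-383 + 29))*(-39) + 222862407885/14) = √((499/(-354))*(-39) + 222862407885/14) = √((499*(-1/354))*(-39) + 222862407885/14) = √(-499/354*(-39) + 222862407885/14) = √(6487/118 + 222862407885/14) = √(6574441055312/413) = 4*√169702759740241/413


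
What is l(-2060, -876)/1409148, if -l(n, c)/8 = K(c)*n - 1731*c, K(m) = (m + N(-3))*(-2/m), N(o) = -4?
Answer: -665976728/77150853 ≈ -8.6321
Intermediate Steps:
K(m) = -2*(-4 + m)/m (K(m) = (m - 4)*(-2/m) = (-4 + m)*(-2/m) = -2*(-4 + m)/m)
l(n, c) = 13848*c - 8*n*(-2 + 8/c) (l(n, c) = -8*((-2 + 8/c)*n - 1731*c) = -8*(n*(-2 + 8/c) - 1731*c) = -8*(-1731*c + n*(-2 + 8/c)) = 13848*c - 8*n*(-2 + 8/c))
l(-2060, -876)/1409148 = (16*(-2060) + 13848*(-876) - 64*(-2060)/(-876))/1409148 = (-32960 - 12130848 - 64*(-2060)*(-1/876))*(1/1409148) = (-32960 - 12130848 - 32960/219)*(1/1409148) = -2663906912/219*1/1409148 = -665976728/77150853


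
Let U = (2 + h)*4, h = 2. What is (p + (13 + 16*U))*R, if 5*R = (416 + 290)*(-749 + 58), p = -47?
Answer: -108301812/5 ≈ -2.1660e+7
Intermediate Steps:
R = -487846/5 (R = ((416 + 290)*(-749 + 58))/5 = (706*(-691))/5 = (⅕)*(-487846) = -487846/5 ≈ -97569.)
U = 16 (U = (2 + 2)*4 = 4*4 = 16)
(p + (13 + 16*U))*R = (-47 + (13 + 16*16))*(-487846/5) = (-47 + (13 + 256))*(-487846/5) = (-47 + 269)*(-487846/5) = 222*(-487846/5) = -108301812/5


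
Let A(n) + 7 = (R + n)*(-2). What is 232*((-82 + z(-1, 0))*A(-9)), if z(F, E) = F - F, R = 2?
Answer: -133168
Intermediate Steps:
z(F, E) = 0
A(n) = -11 - 2*n (A(n) = -7 + (2 + n)*(-2) = -7 + (-4 - 2*n) = -11 - 2*n)
232*((-82 + z(-1, 0))*A(-9)) = 232*((-82 + 0)*(-11 - 2*(-9))) = 232*(-82*(-11 + 18)) = 232*(-82*7) = 232*(-574) = -133168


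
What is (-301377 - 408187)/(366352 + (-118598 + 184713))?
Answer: -709564/432467 ≈ -1.6407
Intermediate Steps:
(-301377 - 408187)/(366352 + (-118598 + 184713)) = -709564/(366352 + 66115) = -709564/432467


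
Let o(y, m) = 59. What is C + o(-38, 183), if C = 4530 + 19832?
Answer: 24421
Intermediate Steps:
C = 24362
C + o(-38, 183) = 24362 + 59 = 24421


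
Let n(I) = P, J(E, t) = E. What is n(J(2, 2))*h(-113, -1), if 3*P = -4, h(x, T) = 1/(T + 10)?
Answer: -4/27 ≈ -0.14815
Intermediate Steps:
h(x, T) = 1/(10 + T)
P = -4/3 (P = (⅓)*(-4) = -4/3 ≈ -1.3333)
n(I) = -4/3
n(J(2, 2))*h(-113, -1) = -4/(3*(10 - 1)) = -4/3/9 = -4/3*⅑ = -4/27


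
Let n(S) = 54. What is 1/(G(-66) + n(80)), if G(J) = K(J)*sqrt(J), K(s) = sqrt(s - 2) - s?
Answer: 1/(54 - 2*sqrt(1122) + 66*I*sqrt(66)) ≈ -4.5166e-5 - 0.0018639*I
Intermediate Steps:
K(s) = sqrt(-2 + s) - s
G(J) = sqrt(J)*(sqrt(-2 + J) - J) (G(J) = (sqrt(-2 + J) - J)*sqrt(J) = sqrt(J)*(sqrt(-2 + J) - J))
1/(G(-66) + n(80)) = 1/(sqrt(-66)*(sqrt(-2 - 66) - 1*(-66)) + 54) = 1/((I*sqrt(66))*(sqrt(-68) + 66) + 54) = 1/((I*sqrt(66))*(2*I*sqrt(17) + 66) + 54) = 1/((I*sqrt(66))*(66 + 2*I*sqrt(17)) + 54) = 1/(I*sqrt(66)*(66 + 2*I*sqrt(17)) + 54) = 1/(54 + I*sqrt(66)*(66 + 2*I*sqrt(17)))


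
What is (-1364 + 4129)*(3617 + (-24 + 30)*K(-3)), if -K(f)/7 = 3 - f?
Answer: 9304225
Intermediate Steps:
K(f) = -21 + 7*f (K(f) = -7*(3 - f) = -21 + 7*f)
(-1364 + 4129)*(3617 + (-24 + 30)*K(-3)) = (-1364 + 4129)*(3617 + (-24 + 30)*(-21 + 7*(-3))) = 2765*(3617 + 6*(-21 - 21)) = 2765*(3617 + 6*(-42)) = 2765*(3617 - 252) = 2765*3365 = 9304225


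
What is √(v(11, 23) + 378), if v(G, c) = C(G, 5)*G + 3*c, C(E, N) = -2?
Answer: 5*√17 ≈ 20.616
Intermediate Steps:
v(G, c) = -2*G + 3*c
√(v(11, 23) + 378) = √((-2*11 + 3*23) + 378) = √((-22 + 69) + 378) = √(47 + 378) = √425 = 5*√17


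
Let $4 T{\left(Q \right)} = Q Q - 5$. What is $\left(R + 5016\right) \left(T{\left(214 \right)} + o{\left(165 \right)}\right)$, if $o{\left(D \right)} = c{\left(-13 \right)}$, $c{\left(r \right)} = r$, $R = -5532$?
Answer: $-5900331$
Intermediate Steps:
$T{\left(Q \right)} = - \frac{5}{4} + \frac{Q^{2}}{4}$ ($T{\left(Q \right)} = \frac{Q Q - 5}{4} = \frac{Q^{2} - 5}{4} = \frac{-5 + Q^{2}}{4} = - \frac{5}{4} + \frac{Q^{2}}{4}$)
$o{\left(D \right)} = -13$
$\left(R + 5016\right) \left(T{\left(214 \right)} + o{\left(165 \right)}\right) = \left(-5532 + 5016\right) \left(\left(- \frac{5}{4} + \frac{214^{2}}{4}\right) - 13\right) = - 516 \left(\left(- \frac{5}{4} + \frac{1}{4} \cdot 45796\right) - 13\right) = - 516 \left(\left(- \frac{5}{4} + 11449\right) - 13\right) = - 516 \left(\frac{45791}{4} - 13\right) = \left(-516\right) \frac{45739}{4} = -5900331$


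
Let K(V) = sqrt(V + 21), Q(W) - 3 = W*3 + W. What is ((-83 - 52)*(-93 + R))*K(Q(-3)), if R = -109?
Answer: 54540*sqrt(3) ≈ 94466.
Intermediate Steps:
Q(W) = 3 + 4*W (Q(W) = 3 + (W*3 + W) = 3 + (3*W + W) = 3 + 4*W)
K(V) = sqrt(21 + V)
((-83 - 52)*(-93 + R))*K(Q(-3)) = ((-83 - 52)*(-93 - 109))*sqrt(21 + (3 + 4*(-3))) = (-135*(-202))*sqrt(21 + (3 - 12)) = 27270*sqrt(21 - 9) = 27270*sqrt(12) = 27270*(2*sqrt(3)) = 54540*sqrt(3)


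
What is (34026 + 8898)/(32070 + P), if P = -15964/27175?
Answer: 583229850/435743143 ≈ 1.3385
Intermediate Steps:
P = -15964/27175 (P = -15964*1/27175 = -15964/27175 ≈ -0.58745)
(34026 + 8898)/(32070 + P) = (34026 + 8898)/(32070 - 15964/27175) = 42924/(871486286/27175) = 42924*(27175/871486286) = 583229850/435743143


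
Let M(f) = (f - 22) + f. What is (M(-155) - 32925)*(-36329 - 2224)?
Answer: 1282157121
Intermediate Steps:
M(f) = -22 + 2*f (M(f) = (-22 + f) + f = -22 + 2*f)
(M(-155) - 32925)*(-36329 - 2224) = ((-22 + 2*(-155)) - 32925)*(-36329 - 2224) = ((-22 - 310) - 32925)*(-38553) = (-332 - 32925)*(-38553) = -33257*(-38553) = 1282157121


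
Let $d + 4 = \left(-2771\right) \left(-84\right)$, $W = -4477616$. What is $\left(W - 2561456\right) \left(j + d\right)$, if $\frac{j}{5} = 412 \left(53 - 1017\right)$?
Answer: $12340056341760$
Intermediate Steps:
$d = 232760$ ($d = -4 - -232764 = -4 + 232764 = 232760$)
$j = -1985840$ ($j = 5 \cdot 412 \left(53 - 1017\right) = 5 \cdot 412 \left(-964\right) = 5 \left(-397168\right) = -1985840$)
$\left(W - 2561456\right) \left(j + d\right) = \left(-4477616 - 2561456\right) \left(-1985840 + 232760\right) = \left(-7039072\right) \left(-1753080\right) = 12340056341760$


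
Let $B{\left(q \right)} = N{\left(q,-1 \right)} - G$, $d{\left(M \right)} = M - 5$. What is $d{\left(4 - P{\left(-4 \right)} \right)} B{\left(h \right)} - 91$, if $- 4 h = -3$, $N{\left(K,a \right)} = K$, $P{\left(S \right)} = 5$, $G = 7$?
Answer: $- \frac{107}{2} \approx -53.5$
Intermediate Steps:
$h = \frac{3}{4}$ ($h = \left(- \frac{1}{4}\right) \left(-3\right) = \frac{3}{4} \approx 0.75$)
$d{\left(M \right)} = -5 + M$
$B{\left(q \right)} = -7 + q$ ($B{\left(q \right)} = q - 7 = -7 + q$)
$d{\left(4 - P{\left(-4 \right)} \right)} B{\left(h \right)} - 91 = \left(-5 + \left(4 - 5\right)\right) \left(-7 + \frac{3}{4}\right) - 91 = \left(-5 + \left(4 - 5\right)\right) \left(- \frac{25}{4}\right) - 91 = \left(-5 - 1\right) \left(- \frac{25}{4}\right) - 91 = \left(-6\right) \left(- \frac{25}{4}\right) - 91 = \frac{75}{2} - 91 = - \frac{107}{2}$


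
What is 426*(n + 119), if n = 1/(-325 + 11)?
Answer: 7958745/157 ≈ 50693.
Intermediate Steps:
n = -1/314 (n = 1/(-314) = -1/314 ≈ -0.0031847)
426*(n + 119) = 426*(-1/314 + 119) = 426*(37365/314) = 7958745/157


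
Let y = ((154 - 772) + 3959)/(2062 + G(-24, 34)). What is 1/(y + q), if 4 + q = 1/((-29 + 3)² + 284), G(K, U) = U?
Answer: -125760/302449 ≈ -0.41581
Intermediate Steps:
q = -3839/960 (q = -4 + 1/((-29 + 3)² + 284) = -4 + 1/((-26)² + 284) = -4 + 1/(676 + 284) = -4 + 1/960 = -3839/960 ≈ -3.9990)
y = 3341/2096 (y = ((154 - 772) + 3959)/(2062 + 34) = (-618 + 3959)/2096 = 3341*(1/2096) = 3341/2096 ≈ 1.5940)
1/(y + q) = 1/(3341/2096 - 3839/960) = 1/(-302449/125760) = -125760/302449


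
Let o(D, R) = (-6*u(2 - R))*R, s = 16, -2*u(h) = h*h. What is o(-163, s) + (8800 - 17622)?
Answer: 586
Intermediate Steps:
u(h) = -h²/2 (u(h) = -h*h/2 = -h²/2)
o(D, R) = 3*R*(2 - R)² (o(D, R) = (-(-3)*(2 - R)²)*R = (3*(2 - R)²)*R = 3*R*(2 - R)²)
o(-163, s) + (8800 - 17622) = 3*16*(-2 + 16)² + (8800 - 17622) = 3*16*14² - 8822 = 3*16*196 - 8822 = 9408 - 8822 = 586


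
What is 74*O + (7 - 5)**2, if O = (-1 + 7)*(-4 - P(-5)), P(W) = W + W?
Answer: 2668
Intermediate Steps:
P(W) = 2*W
O = 36 (O = (-1 + 7)*(-4 - 2*(-5)) = 6*(-4 - 1*(-10)) = 6*(-4 + 10) = 6*6 = 36)
74*O + (7 - 5)**2 = 74*36 + (7 - 5)**2 = 2664 + 2**2 = 2664 + 4 = 2668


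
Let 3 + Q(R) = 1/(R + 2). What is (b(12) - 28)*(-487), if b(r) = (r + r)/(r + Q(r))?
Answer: 1568140/127 ≈ 12348.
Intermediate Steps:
Q(R) = -3 + 1/(2 + R) (Q(R) = -3 + 1/(R + 2) = -3 + 1/(2 + R))
b(r) = 2*r/(r + (-5 - 3*r)/(2 + r)) (b(r) = (r + r)/(r + (-5 - 3*r)/(2 + r)) = (2*r)/(r + (-5 - 3*r)/(2 + r)) = 2*r/(r + (-5 - 3*r)/(2 + r)))
(b(12) - 28)*(-487) = (2*12*(2 + 12)/(-5 + 12² - 1*12) - 28)*(-487) = (2*12*14/(-5 + 144 - 12) - 28)*(-487) = (2*12*14/127 - 28)*(-487) = (2*12*(1/127)*14 - 28)*(-487) = (336/127 - 28)*(-487) = -3220/127*(-487) = 1568140/127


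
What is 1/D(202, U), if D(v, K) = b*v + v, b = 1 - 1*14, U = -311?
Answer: -1/2424 ≈ -0.00041254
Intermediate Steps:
b = -13 (b = 1 - 14 = -13)
D(v, K) = -12*v (D(v, K) = -13*v + v = -12*v)
1/D(202, U) = 1/(-12*202) = 1/(-2424) = -1/2424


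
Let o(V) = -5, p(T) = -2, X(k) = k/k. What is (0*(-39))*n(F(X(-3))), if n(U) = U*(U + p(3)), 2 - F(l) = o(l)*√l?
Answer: 0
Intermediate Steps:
X(k) = 1
F(l) = 2 + 5*√l (F(l) = 2 - (-5)*√l = 2 + 5*√l)
n(U) = U*(-2 + U) (n(U) = U*(U - 2) = U*(-2 + U))
(0*(-39))*n(F(X(-3))) = (0*(-39))*((2 + 5*√1)*(-2 + (2 + 5*√1))) = 0*((2 + 5*1)*(-2 + (2 + 5*1))) = 0*((2 + 5)*(-2 + (2 + 5))) = 0*(7*(-2 + 7)) = 0*(7*5) = 0*35 = 0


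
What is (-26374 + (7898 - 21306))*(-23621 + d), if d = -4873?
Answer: 1133548308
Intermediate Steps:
(-26374 + (7898 - 21306))*(-23621 + d) = (-26374 + (7898 - 21306))*(-23621 - 4873) = (-26374 - 13408)*(-28494) = -39782*(-28494) = 1133548308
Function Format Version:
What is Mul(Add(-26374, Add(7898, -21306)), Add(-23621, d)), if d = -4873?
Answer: 1133548308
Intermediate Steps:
Mul(Add(-26374, Add(7898, -21306)), Add(-23621, d)) = Mul(Add(-26374, Add(7898, -21306)), Add(-23621, -4873)) = Mul(Add(-26374, -13408), -28494) = Mul(-39782, -28494) = 1133548308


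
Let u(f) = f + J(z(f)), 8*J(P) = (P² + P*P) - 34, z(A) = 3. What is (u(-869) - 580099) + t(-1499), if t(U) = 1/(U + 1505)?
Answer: -3485819/6 ≈ -5.8097e+5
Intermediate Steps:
J(P) = -17/4 + P²/4 (J(P) = ((P² + P*P) - 34)/8 = ((P² + P²) - 34)/8 = (2*P² - 34)/8 = (-34 + 2*P²)/8 = -17/4 + P²/4)
u(f) = -2 + f (u(f) = f + (-17/4 + (¼)*3²) = f + (-17/4 + (¼)*9) = f + (-17/4 + 9/4) = f - 2 = -2 + f)
t(U) = 1/(1505 + U)
(u(-869) - 580099) + t(-1499) = ((-2 - 869) - 580099) + 1/(1505 - 1499) = (-871 - 580099) + 1/6 = -580970 + ⅙ = -3485819/6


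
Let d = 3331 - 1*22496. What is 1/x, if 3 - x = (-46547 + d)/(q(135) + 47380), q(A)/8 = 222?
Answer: 12289/53295 ≈ 0.23058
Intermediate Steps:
q(A) = 1776 (q(A) = 8*222 = 1776)
d = -19165 (d = 3331 - 22496 = -19165)
x = 53295/12289 (x = 3 - (-46547 - 19165)/(1776 + 47380) = 3 - (-65712)/49156 = 3 - 1*(-16428/12289) = 3 + 16428/12289 = 53295/12289 ≈ 4.3368)
1/x = 1/(53295/12289) = 12289/53295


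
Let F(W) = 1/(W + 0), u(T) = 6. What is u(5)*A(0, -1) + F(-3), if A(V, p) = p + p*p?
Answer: -1/3 ≈ -0.33333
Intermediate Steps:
A(V, p) = p + p**2
F(W) = 1/W
u(5)*A(0, -1) + F(-3) = 6*(-(1 - 1)) + 1/(-3) = 6*(-1*0) - 1/3 = 6*0 - 1/3 = 0 - 1/3 = -1/3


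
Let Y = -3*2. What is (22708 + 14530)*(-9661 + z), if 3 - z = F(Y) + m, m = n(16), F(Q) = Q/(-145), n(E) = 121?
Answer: -52802031718/145 ≈ -3.6415e+8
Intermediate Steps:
Y = -6
F(Q) = -Q/145 (F(Q) = Q*(-1/145) = -Q/145)
m = 121
z = -17116/145 (z = 3 - (-1/145*(-6) + 121) = 3 - (6/145 + 121) = 3 - 1*17551/145 = 3 - 17551/145 = -17116/145 ≈ -118.04)
(22708 + 14530)*(-9661 + z) = (22708 + 14530)*(-9661 - 17116/145) = 37238*(-1417961/145) = -52802031718/145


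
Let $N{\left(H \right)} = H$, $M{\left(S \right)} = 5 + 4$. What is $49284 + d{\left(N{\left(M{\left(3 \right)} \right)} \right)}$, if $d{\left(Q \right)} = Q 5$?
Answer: $49329$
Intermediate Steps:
$M{\left(S \right)} = 9$
$d{\left(Q \right)} = 5 Q$
$49284 + d{\left(N{\left(M{\left(3 \right)} \right)} \right)} = 49284 + 5 \cdot 9 = 49284 + 45 = 49329$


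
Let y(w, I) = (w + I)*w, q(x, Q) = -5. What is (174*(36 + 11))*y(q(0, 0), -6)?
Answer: 449790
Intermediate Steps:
y(w, I) = w*(I + w) (y(w, I) = (I + w)*w = w*(I + w))
(174*(36 + 11))*y(q(0, 0), -6) = (174*(36 + 11))*(-5*(-6 - 5)) = (174*47)*(-5*(-11)) = 8178*55 = 449790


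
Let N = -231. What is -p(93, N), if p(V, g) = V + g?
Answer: 138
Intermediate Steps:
-p(93, N) = -(93 - 231) = -1*(-138) = 138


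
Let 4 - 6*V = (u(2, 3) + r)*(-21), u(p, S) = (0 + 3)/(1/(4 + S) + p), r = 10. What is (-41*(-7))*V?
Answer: 349279/30 ≈ 11643.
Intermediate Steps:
u(p, S) = 3/(p + 1/(4 + S))
V = 1217/30 (V = 2/3 - (3*(4 + 3)/(1 + 4*2 + 3*2) + 10)*(-21)/6 = 2/3 - (3*7/(1 + 8 + 6) + 10)*(-21)/6 = 2/3 - (3*7/15 + 10)*(-21)/6 = 2/3 - (3*(1/15)*7 + 10)*(-21)/6 = 2/3 - (7/5 + 10)*(-21)/6 = 2/3 - 19*(-21)/10 = 2/3 - 1/6*(-1197/5) = 2/3 + 399/10 = 1217/30 ≈ 40.567)
(-41*(-7))*V = -41*(-7)*(1217/30) = 287*(1217/30) = 349279/30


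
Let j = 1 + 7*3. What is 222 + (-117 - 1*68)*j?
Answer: -3848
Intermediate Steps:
j = 22 (j = 1 + 21 = 22)
222 + (-117 - 1*68)*j = 222 + (-117 - 1*68)*22 = 222 + (-117 - 68)*22 = 222 - 185*22 = 222 - 4070 = -3848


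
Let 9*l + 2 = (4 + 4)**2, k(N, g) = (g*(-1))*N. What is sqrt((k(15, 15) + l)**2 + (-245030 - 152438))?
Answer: I*sqrt(28341539)/9 ≈ 591.52*I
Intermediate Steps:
k(N, g) = -N*g (k(N, g) = (-g)*N = -N*g)
l = 62/9 (l = -2/9 + (4 + 4)**2/9 = -2/9 + (1/9)*8**2 = -2/9 + (1/9)*64 = -2/9 + 64/9 = 62/9 ≈ 6.8889)
sqrt((k(15, 15) + l)**2 + (-245030 - 152438)) = sqrt((-1*15*15 + 62/9)**2 + (-245030 - 152438)) = sqrt((-225 + 62/9)**2 - 397468) = sqrt((-1963/9)**2 - 397468) = sqrt(3853369/81 - 397468) = sqrt(-28341539/81) = I*sqrt(28341539)/9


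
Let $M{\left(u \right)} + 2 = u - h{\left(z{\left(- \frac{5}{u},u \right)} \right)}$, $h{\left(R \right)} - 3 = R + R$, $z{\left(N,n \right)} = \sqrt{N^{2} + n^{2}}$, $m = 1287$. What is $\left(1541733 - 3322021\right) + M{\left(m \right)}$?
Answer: $-1779006 - \frac{2 \sqrt{2743558264186}}{1287} \approx -1.7816 \cdot 10^{6}$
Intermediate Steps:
$h{\left(R \right)} = 3 + 2 R$ ($h{\left(R \right)} = 3 + \left(R + R\right) = 3 + 2 R$)
$M{\left(u \right)} = -5 + u - 2 \sqrt{u^{2} + \frac{25}{u^{2}}}$ ($M{\left(u \right)} = -2 - \left(3 - u + 2 \sqrt{\left(- \frac{5}{u}\right)^{2} + u^{2}}\right) = -2 - \left(3 - u + 2 \sqrt{\frac{25}{u^{2}} + u^{2}}\right) = -2 - \left(3 - u + 2 \sqrt{u^{2} + \frac{25}{u^{2}}}\right) = -5 + u - 2 \sqrt{u^{2} + \frac{25}{u^{2}}}$)
$\left(1541733 - 3322021\right) + M{\left(m \right)} = \left(1541733 - 3322021\right) - \left(-1282 + 2 \frac{\sqrt{25 + 1287^{4}}}{1287}\right) = -1780288 - \left(-1282 + 2 \frac{\sqrt{25 + 2743558264161}}{1287}\right) = -1780288 - \left(-1282 + 2 \frac{\sqrt{2743558264186}}{1287}\right) = -1780288 - \left(-1282 + \frac{2 \sqrt{2743558264186}}{1287}\right) = -1780288 + \left(1282 - \frac{2 \sqrt{2743558264186}}{1287}\right) = -1779006 - \frac{2 \sqrt{2743558264186}}{1287}$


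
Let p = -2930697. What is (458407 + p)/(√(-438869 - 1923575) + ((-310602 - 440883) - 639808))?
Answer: 3439679770970/1935698574293 + 4944580*I*√590611/1935698574293 ≈ 1.777 + 0.0019631*I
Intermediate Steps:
(458407 + p)/(√(-438869 - 1923575) + ((-310602 - 440883) - 639808)) = (458407 - 2930697)/(√(-438869 - 1923575) + ((-310602 - 440883) - 639808)) = -2472290/(√(-2362444) + (-751485 - 639808)) = -2472290/(2*I*√590611 - 1391293) = -2472290/(-1391293 + 2*I*√590611)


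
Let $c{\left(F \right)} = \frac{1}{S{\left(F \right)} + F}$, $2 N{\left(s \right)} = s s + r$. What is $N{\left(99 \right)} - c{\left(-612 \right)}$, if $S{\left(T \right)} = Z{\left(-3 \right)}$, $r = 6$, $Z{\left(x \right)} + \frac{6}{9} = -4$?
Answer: $\frac{4535739}{925} \approx 4903.5$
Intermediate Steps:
$Z{\left(x \right)} = - \frac{14}{3}$ ($Z{\left(x \right)} = - \frac{2}{3} - 4 = - \frac{14}{3}$)
$S{\left(T \right)} = - \frac{14}{3}$
$N{\left(s \right)} = 3 + \frac{s^{2}}{2}$ ($N{\left(s \right)} = \frac{s s + 6}{2} = \frac{s^{2} + 6}{2} = \frac{6 + s^{2}}{2} = 3 + \frac{s^{2}}{2}$)
$c{\left(F \right)} = \frac{1}{- \frac{14}{3} + F}$
$N{\left(99 \right)} - c{\left(-612 \right)} = \left(3 + \frac{99^{2}}{2}\right) - \frac{3}{-14 + 3 \left(-612\right)} = \left(3 + \frac{1}{2} \cdot 9801\right) - \frac{3}{-14 - 1836} = \left(3 + \frac{9801}{2}\right) - \frac{3}{-1850} = \frac{9807}{2} - 3 \left(- \frac{1}{1850}\right) = \frac{9807}{2} - - \frac{3}{1850} = \frac{9807}{2} + \frac{3}{1850} = \frac{4535739}{925}$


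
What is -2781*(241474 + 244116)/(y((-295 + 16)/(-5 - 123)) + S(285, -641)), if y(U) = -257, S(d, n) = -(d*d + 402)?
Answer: 675212895/40942 ≈ 16492.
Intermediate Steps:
S(d, n) = -402 - d**2 (S(d, n) = -(d**2 + 402) = -(402 + d**2) = -402 - d**2)
-2781*(241474 + 244116)/(y((-295 + 16)/(-5 - 123)) + S(285, -641)) = -2781*(241474 + 244116)/(-257 + (-402 - 1*285**2)) = -2781*485590/(-257 + (-402 - 1*81225)) = -2781*485590/(-257 + (-402 - 81225)) = -2781*485590/(-257 - 81627) = -2781/((-81884*1/485590)) = -2781/(-40942/242795) = -2781*(-242795/40942) = 675212895/40942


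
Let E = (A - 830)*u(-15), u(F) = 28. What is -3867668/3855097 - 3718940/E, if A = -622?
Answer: 3544907631743/39183205908 ≈ 90.470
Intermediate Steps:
E = -40656 (E = (-622 - 830)*28 = -1452*28 = -40656)
-3867668/3855097 - 3718940/E = -3867668/3855097 - 3718940/(-40656) = -3867668*1/3855097 - 3718940*(-1/40656) = -3867668/3855097 + 929735/10164 = 3544907631743/39183205908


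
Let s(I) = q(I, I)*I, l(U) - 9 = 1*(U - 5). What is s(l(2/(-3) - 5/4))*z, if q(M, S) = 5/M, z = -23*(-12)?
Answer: 1380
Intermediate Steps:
l(U) = 4 + U (l(U) = 9 + 1*(U - 5) = 9 + 1*(-5 + U) = 9 + (-5 + U) = 4 + U)
z = 276
s(I) = 5 (s(I) = (5/I)*I = 5)
s(l(2/(-3) - 5/4))*z = 5*276 = 1380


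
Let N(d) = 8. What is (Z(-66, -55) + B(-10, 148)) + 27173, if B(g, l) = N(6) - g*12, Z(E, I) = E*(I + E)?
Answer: 35287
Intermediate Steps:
Z(E, I) = E*(E + I)
B(g, l) = 8 - 12*g (B(g, l) = 8 - g*12 = 8 - 12*g)
(Z(-66, -55) + B(-10, 148)) + 27173 = (-66*(-66 - 55) + (8 - 12*(-10))) + 27173 = (-66*(-121) + (8 + 120)) + 27173 = (7986 + 128) + 27173 = 8114 + 27173 = 35287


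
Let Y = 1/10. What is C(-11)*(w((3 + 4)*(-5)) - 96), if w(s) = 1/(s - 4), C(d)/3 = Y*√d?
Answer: -749*I*√11/26 ≈ -95.544*I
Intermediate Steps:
Y = ⅒ ≈ 0.10000
C(d) = 3*√d/10 (C(d) = 3*(√d/10) = 3*√d/10)
w(s) = 1/(-4 + s)
C(-11)*(w((3 + 4)*(-5)) - 96) = (3*√(-11)/10)*(1/(-4 + (3 + 4)*(-5)) - 96) = (3*(I*√11)/10)*(1/(-4 + 7*(-5)) - 96) = (3*I*√11/10)*(1/(-4 - 35) - 96) = (3*I*√11/10)*(1/(-39) - 96) = (3*I*√11/10)*(-1/39 - 96) = (3*I*√11/10)*(-3745/39) = -749*I*√11/26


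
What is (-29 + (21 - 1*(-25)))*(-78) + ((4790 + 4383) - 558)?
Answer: 7289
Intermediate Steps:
(-29 + (21 - 1*(-25)))*(-78) + ((4790 + 4383) - 558) = (-29 + (21 + 25))*(-78) + (9173 - 558) = (-29 + 46)*(-78) + 8615 = 17*(-78) + 8615 = -1326 + 8615 = 7289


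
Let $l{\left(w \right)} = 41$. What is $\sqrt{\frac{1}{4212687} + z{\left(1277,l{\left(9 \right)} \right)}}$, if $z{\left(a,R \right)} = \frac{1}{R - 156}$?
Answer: $\frac{2 i \sqrt{510204609902715}}{484459005} \approx 0.093249 i$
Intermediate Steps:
$z{\left(a,R \right)} = \frac{1}{-156 + R}$
$\sqrt{\frac{1}{4212687} + z{\left(1277,l{\left(9 \right)} \right)}} = \sqrt{\frac{1}{4212687} + \frac{1}{-156 + 41}} = \sqrt{\frac{1}{4212687} + \frac{1}{-115}} = \sqrt{\frac{1}{4212687} - \frac{1}{115}} = \sqrt{- \frac{4212572}{484459005}} = \frac{2 i \sqrt{510204609902715}}{484459005}$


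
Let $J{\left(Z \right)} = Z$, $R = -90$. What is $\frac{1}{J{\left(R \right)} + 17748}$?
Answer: $\frac{1}{17658} \approx 5.6632 \cdot 10^{-5}$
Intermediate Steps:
$\frac{1}{J{\left(R \right)} + 17748} = \frac{1}{-90 + 17748} = \frac{1}{17658}$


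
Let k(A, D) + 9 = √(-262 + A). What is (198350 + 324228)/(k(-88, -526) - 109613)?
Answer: -28643022758/6008491617 - 1306445*I*√14/6008491617 ≈ -4.7671 - 0.00081356*I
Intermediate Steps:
k(A, D) = -9 + √(-262 + A)
(198350 + 324228)/(k(-88, -526) - 109613) = (198350 + 324228)/((-9 + √(-262 - 88)) - 109613) = 522578/((-9 + √(-350)) - 109613) = 522578/((-9 + 5*I*√14) - 109613) = 522578/(-109622 + 5*I*√14)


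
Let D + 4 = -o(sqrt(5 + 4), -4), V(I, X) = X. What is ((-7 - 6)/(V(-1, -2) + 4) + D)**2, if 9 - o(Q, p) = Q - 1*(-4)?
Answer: 625/4 ≈ 156.25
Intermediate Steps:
o(Q, p) = 5 - Q (o(Q, p) = 9 - (Q - 1*(-4)) = 9 - (Q + 4) = 9 - (4 + Q) = 9 + (-4 - Q) = 5 - Q)
D = -6 (D = -4 - (5 - sqrt(5 + 4)) = -4 - (5 - sqrt(9)) = -4 - (5 - 1*3) = -4 - (5 - 3) = -4 - 1*2 = -4 - 2 = -6)
((-7 - 6)/(V(-1, -2) + 4) + D)**2 = ((-7 - 6)/(-2 + 4) - 6)**2 = (-13/2 - 6)**2 = (-25/2)**2 = 625/4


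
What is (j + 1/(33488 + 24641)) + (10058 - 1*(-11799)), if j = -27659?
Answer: -337264457/58129 ≈ -5802.0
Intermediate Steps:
(j + 1/(33488 + 24641)) + (10058 - 1*(-11799)) = (-27659 + 1/(33488 + 24641)) + (10058 - 1*(-11799)) = (-27659 + 1/58129) + (10058 + 11799) = (-27659 + 1/58129) + 21857 = -1607790010/58129 + 21857 = -337264457/58129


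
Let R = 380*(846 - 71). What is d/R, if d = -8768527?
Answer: -8768527/294500 ≈ -29.774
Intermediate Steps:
R = 294500 (R = 380*775 = 294500)
d/R = -8768527/294500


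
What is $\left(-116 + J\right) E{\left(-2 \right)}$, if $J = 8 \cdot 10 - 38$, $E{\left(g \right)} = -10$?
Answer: $740$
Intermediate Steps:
$J = 42$ ($J = 80 + \left(-75 + 37\right) = 80 - 38 = 42$)
$\left(-116 + J\right) E{\left(-2 \right)} = \left(-116 + 42\right) \left(-10\right) = \left(-74\right) \left(-10\right) = 740$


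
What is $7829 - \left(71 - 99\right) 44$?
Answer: $9061$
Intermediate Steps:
$7829 - \left(71 - 99\right) 44 = 7829 - \left(-28\right) 44 = 7829 - -1232 = 7829 + 1232 = 9061$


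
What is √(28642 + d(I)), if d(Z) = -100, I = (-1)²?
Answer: √28542 ≈ 168.94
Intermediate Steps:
I = 1
√(28642 + d(I)) = √(28642 - 100) = √28542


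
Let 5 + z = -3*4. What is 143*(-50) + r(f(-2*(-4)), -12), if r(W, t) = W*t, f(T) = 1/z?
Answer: -121538/17 ≈ -7149.3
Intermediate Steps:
z = -17 (z = -5 - 3*4 = -5 - 12 = -17)
f(T) = -1/17 (f(T) = 1/(-17) = -1/17)
143*(-50) + r(f(-2*(-4)), -12) = 143*(-50) - 1/17*(-12) = -7150 + 12/17 = -121538/17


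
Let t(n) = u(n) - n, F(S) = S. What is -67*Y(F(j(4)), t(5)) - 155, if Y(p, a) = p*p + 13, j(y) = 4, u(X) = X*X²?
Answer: -2098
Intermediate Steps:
u(X) = X³
t(n) = n³ - n
Y(p, a) = 13 + p² (Y(p, a) = p² + 13 = 13 + p²)
-67*Y(F(j(4)), t(5)) - 155 = -67*(13 + 4²) - 155 = -67*(13 + 16) - 155 = -67*29 - 155 = -1943 - 155 = -2098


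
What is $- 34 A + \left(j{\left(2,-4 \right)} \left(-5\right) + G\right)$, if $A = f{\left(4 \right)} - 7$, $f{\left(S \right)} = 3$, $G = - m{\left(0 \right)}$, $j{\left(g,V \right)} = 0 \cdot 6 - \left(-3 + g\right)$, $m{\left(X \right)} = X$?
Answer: $131$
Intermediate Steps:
$j{\left(g,V \right)} = 3 - g$ ($j{\left(g,V \right)} = 0 - \left(-3 + g\right) = 3 - g$)
$G = 0$ ($G = \left(-1\right) 0 = 0$)
$A = -4$ ($A = 3 - 7 = -4$)
$- 34 A + \left(j{\left(2,-4 \right)} \left(-5\right) + G\right) = \left(-34\right) \left(-4\right) + \left(\left(3 - 2\right) \left(-5\right) + 0\right) = 136 + \left(\left(3 - 2\right) \left(-5\right) + 0\right) = 136 + \left(1 \left(-5\right) + 0\right) = 136 + \left(-5 + 0\right) = 136 - 5 = 131$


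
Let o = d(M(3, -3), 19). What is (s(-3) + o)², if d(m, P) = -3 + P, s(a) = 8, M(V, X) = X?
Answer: 576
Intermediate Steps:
o = 16 (o = -3 + 19 = 16)
(s(-3) + o)² = (8 + 16)² = 24² = 576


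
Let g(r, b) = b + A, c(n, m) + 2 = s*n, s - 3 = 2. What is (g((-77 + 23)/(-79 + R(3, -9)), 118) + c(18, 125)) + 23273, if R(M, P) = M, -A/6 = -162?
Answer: 24451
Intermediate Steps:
s = 5 (s = 3 + 2 = 5)
A = 972 (A = -6*(-162) = 972)
c(n, m) = -2 + 5*n
g(r, b) = 972 + b (g(r, b) = b + 972 = 972 + b)
(g((-77 + 23)/(-79 + R(3, -9)), 118) + c(18, 125)) + 23273 = ((972 + 118) + (-2 + 5*18)) + 23273 = (1090 + (-2 + 90)) + 23273 = (1090 + 88) + 23273 = 1178 + 23273 = 24451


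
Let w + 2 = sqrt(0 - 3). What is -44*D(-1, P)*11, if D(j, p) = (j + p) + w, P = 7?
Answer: -1936 - 484*I*sqrt(3) ≈ -1936.0 - 838.31*I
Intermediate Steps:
w = -2 + I*sqrt(3) (w = -2 + sqrt(0 - 3) = -2 + sqrt(-3) = -2 + I*sqrt(3) ≈ -2.0 + 1.732*I)
D(j, p) = -2 + j + p + I*sqrt(3) (D(j, p) = (j + p) + (-2 + I*sqrt(3)) = -2 + j + p + I*sqrt(3))
-44*D(-1, P)*11 = -44*(-2 - 1 + 7 + I*sqrt(3))*11 = -44*(4 + I*sqrt(3))*11 = (-176 - 44*I*sqrt(3))*11 = -1936 - 484*I*sqrt(3)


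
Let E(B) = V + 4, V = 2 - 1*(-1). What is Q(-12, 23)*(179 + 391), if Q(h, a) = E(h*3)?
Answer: 3990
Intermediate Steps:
V = 3 (V = 2 + 1 = 3)
E(B) = 7 (E(B) = 3 + 4 = 7)
Q(h, a) = 7
Q(-12, 23)*(179 + 391) = 7*(179 + 391) = 7*570 = 3990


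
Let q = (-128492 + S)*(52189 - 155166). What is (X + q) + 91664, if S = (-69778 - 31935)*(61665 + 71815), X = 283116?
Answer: 1398096046836944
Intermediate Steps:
S = -13576651240 (S = -101713*133480 = -13576651240)
q = 1398096046462164 (q = (-128492 - 13576651240)*(52189 - 155166) = -13576779732*(-102977) = 1398096046462164)
(X + q) + 91664 = (283116 + 1398096046462164) + 91664 = 1398096046745280 + 91664 = 1398096046836944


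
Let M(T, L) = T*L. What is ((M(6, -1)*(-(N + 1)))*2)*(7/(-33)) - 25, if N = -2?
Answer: -247/11 ≈ -22.455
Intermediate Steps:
M(T, L) = L*T
((M(6, -1)*(-(N + 1)))*2)*(7/(-33)) - 25 = (((-1*6)*(-(-2 + 1)))*2)*(7/(-33)) - 25 = (-(-6)*(-1)*2)*(7*(-1/33)) - 25 = (-6*1*2)*(-7/33) - 25 = -6*2*(-7/33) - 25 = -12*(-7/33) - 25 = 28/11 - 25 = -247/11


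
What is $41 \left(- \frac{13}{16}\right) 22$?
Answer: $- \frac{5863}{8} \approx -732.88$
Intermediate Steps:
$41 \left(- \frac{13}{16}\right) 22 = \left(- \frac{533}{16}\right) 22 = - \frac{5863}{8}$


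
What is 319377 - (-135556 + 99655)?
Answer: 355278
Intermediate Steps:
319377 - (-135556 + 99655) = 319377 - 1*(-35901) = 319377 + 35901 = 355278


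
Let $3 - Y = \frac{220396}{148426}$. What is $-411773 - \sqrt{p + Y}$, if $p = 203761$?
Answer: $-411773 - \frac{193 \sqrt{30127954758}}{74213} \approx -4.1222 \cdot 10^{5}$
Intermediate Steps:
$Y = \frac{112441}{74213}$ ($Y = 3 - \frac{220396}{148426} = 3 - 220396 \cdot \frac{1}{148426} = 3 - \frac{110198}{74213} = \frac{112441}{74213} \approx 1.5151$)
$-411773 - \sqrt{p + Y} = -411773 - \sqrt{203761 + \frac{112441}{74213}} = -411773 - \sqrt{\frac{15121827534}{74213}} = -411773 - \frac{193 \sqrt{30127954758}}{74213}$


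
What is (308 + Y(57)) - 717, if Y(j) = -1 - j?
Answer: -467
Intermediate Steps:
(308 + Y(57)) - 717 = (308 + (-1 - 1*57)) - 717 = (308 + (-1 - 57)) - 717 = (308 - 58) - 717 = 250 - 717 = -467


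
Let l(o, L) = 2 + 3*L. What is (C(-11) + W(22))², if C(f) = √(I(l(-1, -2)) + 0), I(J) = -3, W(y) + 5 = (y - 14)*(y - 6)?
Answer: (123 + I*√3)² ≈ 15126.0 + 426.08*I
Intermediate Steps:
W(y) = -5 + (-14 + y)*(-6 + y) (W(y) = -5 + (y - 14)*(y - 6) = -5 + (-14 + y)*(-6 + y))
C(f) = I*√3 (C(f) = √(-3 + 0) = √(-3) = I*√3)
(C(-11) + W(22))² = (I*√3 + (79 + 22² - 20*22))² = (I*√3 + (79 + 484 - 440))² = (I*√3 + 123)² = (123 + I*√3)²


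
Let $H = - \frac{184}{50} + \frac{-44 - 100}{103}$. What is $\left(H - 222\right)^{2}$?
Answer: $\frac{341904495076}{6630625} \approx 51564.0$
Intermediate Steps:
$H = - \frac{13076}{2575}$ ($H = \left(-184\right) \frac{1}{50} - \frac{144}{103} = - \frac{92}{25} - \frac{144}{103} = - \frac{13076}{2575} \approx -5.0781$)
$\left(H - 222\right)^{2} = \left(- \frac{13076}{2575} - 222\right)^{2} = \left(- \frac{584726}{2575}\right)^{2} = \frac{341904495076}{6630625}$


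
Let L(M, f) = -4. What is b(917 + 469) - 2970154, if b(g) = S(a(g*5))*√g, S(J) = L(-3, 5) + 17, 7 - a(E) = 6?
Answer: -2970154 + 39*√154 ≈ -2.9697e+6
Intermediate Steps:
a(E) = 1 (a(E) = 7 - 1*6 = 7 - 6 = 1)
S(J) = 13 (S(J) = -4 + 17 = 13)
b(g) = 13*√g
b(917 + 469) - 2970154 = 13*√(917 + 469) - 2970154 = 13*√1386 - 2970154 = 13*(3*√154) - 2970154 = 39*√154 - 2970154 = -2970154 + 39*√154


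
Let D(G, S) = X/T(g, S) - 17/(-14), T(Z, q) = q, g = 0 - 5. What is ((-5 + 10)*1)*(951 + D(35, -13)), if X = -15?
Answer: 867565/182 ≈ 4766.8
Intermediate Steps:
g = -5
D(G, S) = 17/14 - 15/S (D(G, S) = -15/S - 17/(-14) = -15/S - 17*(-1/14) = -15/S + 17/14 = 17/14 - 15/S)
((-5 + 10)*1)*(951 + D(35, -13)) = ((-5 + 10)*1)*(951 + (17/14 - 15/(-13))) = (5*1)*(951 + (17/14 - 15*(-1/13))) = 5*(951 + (17/14 + 15/13)) = 5*(951 + 431/182) = 5*(173513/182) = 867565/182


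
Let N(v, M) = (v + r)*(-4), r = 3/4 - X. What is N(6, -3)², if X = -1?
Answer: 961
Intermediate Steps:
r = 7/4 (r = 3/4 - 1*(-1) = 3*(¼) + 1 = ¾ + 1 = 7/4 ≈ 1.7500)
N(v, M) = -7 - 4*v (N(v, M) = (v + 7/4)*(-4) = (7/4 + v)*(-4) = -7 - 4*v)
N(6, -3)² = (-7 - 4*6)² = (-7 - 24)² = (-31)² = 961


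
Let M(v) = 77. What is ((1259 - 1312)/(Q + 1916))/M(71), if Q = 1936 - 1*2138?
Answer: -53/131978 ≈ -0.00040158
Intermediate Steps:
Q = -202 (Q = 1936 - 2138 = -202)
((1259 - 1312)/(Q + 1916))/M(71) = ((1259 - 1312)/(-202 + 1916))/77 = -53/1714*(1/77) = -53*1/1714*(1/77) = -53/1714*1/77 = -53/131978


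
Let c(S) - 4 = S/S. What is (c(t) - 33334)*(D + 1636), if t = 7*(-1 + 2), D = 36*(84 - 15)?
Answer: -137315480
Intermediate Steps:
D = 2484 (D = 36*69 = 2484)
t = 7 (t = 7*1 = 7)
c(S) = 5 (c(S) = 4 + S/S = 4 + 1 = 5)
(c(t) - 33334)*(D + 1636) = (5 - 33334)*(2484 + 1636) = -33329*4120 = -137315480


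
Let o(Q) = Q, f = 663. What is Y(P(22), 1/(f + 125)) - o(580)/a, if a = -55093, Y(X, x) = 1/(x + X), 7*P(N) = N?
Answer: 313951928/955477899 ≈ 0.32858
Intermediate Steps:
P(N) = N/7
Y(X, x) = 1/(X + x)
Y(P(22), 1/(f + 125)) - o(580)/a = 1/((⅐)*22 + 1/(663 + 125)) - 580/(-55093) = 1/(22/7 + 1/788) - 580*(-1)/55093 = 1/(22/7 + 1/788) - 1*(-580/55093) = 1/(17343/5516) + 580/55093 = 5516/17343 + 580/55093 = 313951928/955477899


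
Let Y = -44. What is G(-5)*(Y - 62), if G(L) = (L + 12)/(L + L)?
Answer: 371/5 ≈ 74.200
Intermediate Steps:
G(L) = (12 + L)/(2*L) (G(L) = (12 + L)/((2*L)) = (12 + L)*(1/(2*L)) = (12 + L)/(2*L))
G(-5)*(Y - 62) = ((½)*(12 - 5)/(-5))*(-44 - 62) = ((½)*(-⅕)*7)*(-106) = -7/10*(-106) = 371/5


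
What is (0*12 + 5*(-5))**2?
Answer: 625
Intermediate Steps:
(0*12 + 5*(-5))**2 = (0 - 25)**2 = (-25)**2 = 625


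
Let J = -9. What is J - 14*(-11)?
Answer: 145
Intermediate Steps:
J - 14*(-11) = -9 - 14*(-11) = -9 + 154 = 145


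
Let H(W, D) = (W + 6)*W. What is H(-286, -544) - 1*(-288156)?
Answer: 368236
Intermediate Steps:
H(W, D) = W*(6 + W) (H(W, D) = (6 + W)*W = W*(6 + W))
H(-286, -544) - 1*(-288156) = -286*(6 - 286) - 1*(-288156) = -286*(-280) + 288156 = 80080 + 288156 = 368236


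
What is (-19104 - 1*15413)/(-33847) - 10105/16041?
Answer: 211663262/542939727 ≈ 0.38985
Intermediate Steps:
(-19104 - 1*15413)/(-33847) - 10105/16041 = (-19104 - 15413)*(-1/33847) - 10105*1/16041 = -34517*(-1/33847) - 10105/16041 = 34517/33847 - 10105/16041 = 211663262/542939727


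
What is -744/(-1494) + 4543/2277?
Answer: 42835/17181 ≈ 2.4932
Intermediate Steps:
-744/(-1494) + 4543/2277 = -744*(-1/1494) + 4543*(1/2277) = 124/249 + 413/207 = 42835/17181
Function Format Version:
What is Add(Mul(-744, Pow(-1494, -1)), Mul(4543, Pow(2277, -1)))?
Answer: Rational(42835, 17181) ≈ 2.4932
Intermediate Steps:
Add(Mul(-744, Pow(-1494, -1)), Mul(4543, Pow(2277, -1))) = Add(Mul(-744, Rational(-1, 1494)), Mul(4543, Rational(1, 2277))) = Add(Rational(124, 249), Rational(413, 207)) = Rational(42835, 17181)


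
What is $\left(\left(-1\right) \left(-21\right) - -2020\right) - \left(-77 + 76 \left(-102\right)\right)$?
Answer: $9870$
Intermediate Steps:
$\left(\left(-1\right) \left(-21\right) - -2020\right) - \left(-77 + 76 \left(-102\right)\right) = \left(21 + 2020\right) - \left(-77 - 7752\right) = 2041 - -7829 = 2041 + 7829 = 9870$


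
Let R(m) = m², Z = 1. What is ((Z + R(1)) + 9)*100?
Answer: 1100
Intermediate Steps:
((Z + R(1)) + 9)*100 = ((1 + 1²) + 9)*100 = ((1 + 1) + 9)*100 = (2 + 9)*100 = 11*100 = 1100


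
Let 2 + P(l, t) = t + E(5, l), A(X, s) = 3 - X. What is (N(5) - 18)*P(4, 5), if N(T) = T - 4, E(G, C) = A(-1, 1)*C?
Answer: -323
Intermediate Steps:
E(G, C) = 4*C (E(G, C) = (3 - 1*(-1))*C = (3 + 1)*C = 4*C)
P(l, t) = -2 + t + 4*l (P(l, t) = -2 + (t + 4*l) = -2 + t + 4*l)
N(T) = -4 + T
(N(5) - 18)*P(4, 5) = ((-4 + 5) - 18)*(-2 + 5 + 4*4) = (1 - 18)*(-2 + 5 + 16) = -17*19 = -323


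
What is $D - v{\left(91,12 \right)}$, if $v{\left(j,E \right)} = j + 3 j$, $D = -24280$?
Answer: $-24644$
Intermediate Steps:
$v{\left(j,E \right)} = 4 j$
$D - v{\left(91,12 \right)} = -24280 - 4 \cdot 91 = -24280 - 364 = -24644$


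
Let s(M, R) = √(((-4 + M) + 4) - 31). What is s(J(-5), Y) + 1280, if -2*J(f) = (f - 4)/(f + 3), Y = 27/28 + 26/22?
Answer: 1280 + I*√133/2 ≈ 1280.0 + 5.7663*I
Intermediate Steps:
Y = 661/308 (Y = 27*(1/28) + 26*(1/22) = 27/28 + 13/11 = 661/308 ≈ 2.1461)
J(f) = -(-4 + f)/(2*(3 + f)) (J(f) = -(f - 4)/(2*(f + 3)) = -(-4 + f)/(2*(3 + f)))
s(M, R) = √(-31 + M) (s(M, R) = √(M - 31) = √(-31 + M))
s(J(-5), Y) + 1280 = √(-31 + (4 - 1*(-5))/(2*(3 - 5))) + 1280 = √(-31 + (½)*(4 + 5)/(-2)) + 1280 = √(-31 + (½)*(-½)*9) + 1280 = √(-31 - 9/4) + 1280 = √(-133/4) + 1280 = I*√133/2 + 1280 = 1280 + I*√133/2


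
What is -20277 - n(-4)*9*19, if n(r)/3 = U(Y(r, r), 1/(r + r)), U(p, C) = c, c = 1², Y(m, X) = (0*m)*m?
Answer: -20790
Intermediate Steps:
Y(m, X) = 0 (Y(m, X) = 0*m = 0)
c = 1
U(p, C) = 1
n(r) = 3 (n(r) = 3*1 = 3)
-20277 - n(-4)*9*19 = -20277 - 3*9*19 = -20277 - 27*19 = -20277 - 1*513 = -20277 - 513 = -20790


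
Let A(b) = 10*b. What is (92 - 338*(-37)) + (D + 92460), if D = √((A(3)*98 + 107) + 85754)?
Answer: 105058 + √88801 ≈ 1.0536e+5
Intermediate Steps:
D = √88801 (D = √(((10*3)*98 + 107) + 85754) = √((30*98 + 107) + 85754) = √((2940 + 107) + 85754) = √(3047 + 85754) = √88801 ≈ 298.00)
(92 - 338*(-37)) + (D + 92460) = (92 - 338*(-37)) + (√88801 + 92460) = (92 + 12506) + (92460 + √88801) = 12598 + (92460 + √88801) = 105058 + √88801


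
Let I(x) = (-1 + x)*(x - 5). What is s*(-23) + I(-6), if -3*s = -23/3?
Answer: 164/9 ≈ 18.222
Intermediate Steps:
I(x) = (-1 + x)*(-5 + x)
s = 23/9 (s = -(-23)/(3*3) = -⅓*(-23/3) = 23/9 ≈ 2.5556)
s*(-23) + I(-6) = (23/9)*(-23) + (5 + (-6)² - 6*(-6)) = -529/9 + (5 + 36 + 36) = -529/9 + 77 = 164/9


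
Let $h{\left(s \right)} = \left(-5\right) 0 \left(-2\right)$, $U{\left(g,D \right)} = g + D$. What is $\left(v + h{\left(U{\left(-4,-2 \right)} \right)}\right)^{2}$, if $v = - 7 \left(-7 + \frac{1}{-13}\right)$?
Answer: $\frac{414736}{169} \approx 2454.1$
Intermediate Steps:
$U{\left(g,D \right)} = D + g$
$h{\left(s \right)} = 0$ ($h{\left(s \right)} = 0 \left(-2\right) = 0$)
$v = \frac{644}{13}$ ($v = - 7 \left(-7 - \frac{1}{13}\right) = \left(-7\right) \left(- \frac{92}{13}\right) = \frac{644}{13} \approx 49.538$)
$\left(v + h{\left(U{\left(-4,-2 \right)} \right)}\right)^{2} = \left(\frac{644}{13} + 0\right)^{2} = \left(\frac{644}{13}\right)^{2} = \frac{414736}{169}$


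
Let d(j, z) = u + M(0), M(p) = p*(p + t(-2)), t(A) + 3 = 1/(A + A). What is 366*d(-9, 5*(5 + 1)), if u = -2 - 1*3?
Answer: -1830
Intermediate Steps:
t(A) = -3 + 1/(2*A) (t(A) = -3 + 1/(A + A) = -3 + 1/(2*A))
M(p) = p*(-13/4 + p) (M(p) = p*(p + (-3 + (½)/(-2))) = p*(p + (-3 + (½)*(-½))) = p*(p + (-3 - ¼)) = p*(p - 13/4) = p*(-13/4 + p))
u = -5 (u = -2 - 3 = -5)
d(j, z) = -5 (d(j, z) = -5 + (¼)*0*(-13 + 4*0) = -5 + (¼)*0*(-13 + 0) = -5 + (¼)*0*(-13) = -5 + 0 = -5)
366*d(-9, 5*(5 + 1)) = 366*(-5) = -1830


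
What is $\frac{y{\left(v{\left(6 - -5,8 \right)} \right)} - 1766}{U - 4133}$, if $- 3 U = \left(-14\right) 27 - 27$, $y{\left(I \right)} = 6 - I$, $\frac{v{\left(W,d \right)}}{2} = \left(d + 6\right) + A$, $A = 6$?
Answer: $\frac{900}{1999} \approx 0.45022$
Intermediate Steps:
$v{\left(W,d \right)} = 24 + 2 d$ ($v{\left(W,d \right)} = 2 \left(\left(d + 6\right) + 6\right) = 2 \left(\left(6 + d\right) + 6\right) = 2 \left(12 + d\right) = 24 + 2 d$)
$U = 135$ ($U = - \frac{\left(-14\right) 27 - 27}{3} = - \frac{-378 - 27}{3} = \left(- \frac{1}{3}\right) \left(-405\right) = 135$)
$\frac{y{\left(v{\left(6 - -5,8 \right)} \right)} - 1766}{U - 4133} = \frac{\left(6 - \left(24 + 2 \cdot 8\right)\right) - 1766}{135 - 4133} = \frac{\left(6 - \left(24 + 16\right)\right) - 1766}{-3998} = \left(\left(6 - 40\right) - 1766\right) \left(- \frac{1}{3998}\right) = \left(-34 - 1766\right) \left(- \frac{1}{3998}\right) = \left(-1800\right) \left(- \frac{1}{3998}\right) = \frac{900}{1999}$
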